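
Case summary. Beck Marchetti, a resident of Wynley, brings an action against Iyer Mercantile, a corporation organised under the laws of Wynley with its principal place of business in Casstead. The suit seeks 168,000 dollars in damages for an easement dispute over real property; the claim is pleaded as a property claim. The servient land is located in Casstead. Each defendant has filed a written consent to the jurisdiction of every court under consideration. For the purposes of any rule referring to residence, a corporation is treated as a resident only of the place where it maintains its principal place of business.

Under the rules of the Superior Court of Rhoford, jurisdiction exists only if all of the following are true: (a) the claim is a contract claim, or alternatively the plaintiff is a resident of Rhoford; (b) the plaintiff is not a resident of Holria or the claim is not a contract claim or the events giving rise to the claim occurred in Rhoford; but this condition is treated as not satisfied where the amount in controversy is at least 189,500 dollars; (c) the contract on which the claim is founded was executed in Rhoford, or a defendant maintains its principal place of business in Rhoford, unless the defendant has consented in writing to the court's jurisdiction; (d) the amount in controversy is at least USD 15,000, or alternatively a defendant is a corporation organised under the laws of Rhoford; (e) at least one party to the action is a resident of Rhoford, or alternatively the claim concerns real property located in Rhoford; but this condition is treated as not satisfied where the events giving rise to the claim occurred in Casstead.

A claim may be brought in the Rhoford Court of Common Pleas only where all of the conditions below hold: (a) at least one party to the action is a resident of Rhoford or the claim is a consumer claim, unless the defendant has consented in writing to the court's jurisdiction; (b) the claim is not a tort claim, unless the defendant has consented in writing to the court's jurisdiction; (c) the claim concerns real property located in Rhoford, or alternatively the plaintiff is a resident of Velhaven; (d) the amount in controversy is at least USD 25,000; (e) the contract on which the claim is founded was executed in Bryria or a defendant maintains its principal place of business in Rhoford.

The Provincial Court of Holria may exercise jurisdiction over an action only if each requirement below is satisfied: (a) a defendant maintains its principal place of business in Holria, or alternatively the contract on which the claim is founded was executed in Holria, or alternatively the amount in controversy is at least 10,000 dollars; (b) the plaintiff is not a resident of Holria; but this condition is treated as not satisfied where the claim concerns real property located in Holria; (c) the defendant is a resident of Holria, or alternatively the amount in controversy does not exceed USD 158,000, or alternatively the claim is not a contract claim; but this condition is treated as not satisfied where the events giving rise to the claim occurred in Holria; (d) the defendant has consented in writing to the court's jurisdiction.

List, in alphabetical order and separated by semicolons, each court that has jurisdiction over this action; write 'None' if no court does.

the Provincial Court of Holria

The Superior Court of Rhoford:
  (a) The claim is a property claim, not a contract claim; the plaintiff resides in Wynley, not Rhoford — every alternative fails. Fails.
  (b) The plaintiff resides in Wynley, which is not Holria — that alternative is enough. The exception is not triggered, since the amount in controversy is USD 168,000, below the $189,500 floor. Satisfied.
  (c) No contract (and hence no place of execution) is alleged; the corporate defendant(s) have their principal place of business in Casstead, not Rhoford — none of the alternatives is met. The proviso rescues it, though: every defendant has filed written consent. Condition met.
  (d) The amount in controversy is 168,000 dollars, which meets the USD 15,000 floor, so this disjunct is met. Satisfied.
  (e) No party resides in Rhoford; the property lies in Casstead, not Rhoford — no alternative holds. Fails.
  → Not every requirement is met — no jurisdiction.
The Rhoford Court of Common Pleas:
  (a) No party resides in Rhoford; the claim is a property claim, not a consumer claim — none of the alternatives is met. However, every defendant has filed written consent, so the 'unless' proviso supplies this condition. Condition met.
  (b) The claim is a property claim, not a tort claim. Met.
  (c) The property lies in Casstead, not Rhoford; the plaintiff resides in Wynley, not Velhaven — no alternative holds. Condition not met.
  (d) The amount in controversy is $168,000, which meets the USD 25,000 floor. Condition met.
  (e) No contract (and hence no place of execution) is alleged; the corporate defendant(s) have their principal place of business in Casstead, not Rhoford — every alternative fails. Not satisfied.
  → Not every requirement is met — no jurisdiction.
The Provincial Court of Holria:
  (a) The amount in controversy is USD 168,000, which meets the 10,000 dollars floor, so this disjunct is met. Satisfied.
  (b) The plaintiff resides in Wynley, which is not Holria. The carve-out does not apply: the property lies in Casstead, not Holria. Met.
  (c) The claim is a property claim, not a contract claim — that alternative is enough. And the carve-out is inapplicable — the operative events occurred in Casstead, not Holria. Met.
  (d) Every defendant has filed written consent. Satisfied.
  → All conditions met; jurisdiction exists.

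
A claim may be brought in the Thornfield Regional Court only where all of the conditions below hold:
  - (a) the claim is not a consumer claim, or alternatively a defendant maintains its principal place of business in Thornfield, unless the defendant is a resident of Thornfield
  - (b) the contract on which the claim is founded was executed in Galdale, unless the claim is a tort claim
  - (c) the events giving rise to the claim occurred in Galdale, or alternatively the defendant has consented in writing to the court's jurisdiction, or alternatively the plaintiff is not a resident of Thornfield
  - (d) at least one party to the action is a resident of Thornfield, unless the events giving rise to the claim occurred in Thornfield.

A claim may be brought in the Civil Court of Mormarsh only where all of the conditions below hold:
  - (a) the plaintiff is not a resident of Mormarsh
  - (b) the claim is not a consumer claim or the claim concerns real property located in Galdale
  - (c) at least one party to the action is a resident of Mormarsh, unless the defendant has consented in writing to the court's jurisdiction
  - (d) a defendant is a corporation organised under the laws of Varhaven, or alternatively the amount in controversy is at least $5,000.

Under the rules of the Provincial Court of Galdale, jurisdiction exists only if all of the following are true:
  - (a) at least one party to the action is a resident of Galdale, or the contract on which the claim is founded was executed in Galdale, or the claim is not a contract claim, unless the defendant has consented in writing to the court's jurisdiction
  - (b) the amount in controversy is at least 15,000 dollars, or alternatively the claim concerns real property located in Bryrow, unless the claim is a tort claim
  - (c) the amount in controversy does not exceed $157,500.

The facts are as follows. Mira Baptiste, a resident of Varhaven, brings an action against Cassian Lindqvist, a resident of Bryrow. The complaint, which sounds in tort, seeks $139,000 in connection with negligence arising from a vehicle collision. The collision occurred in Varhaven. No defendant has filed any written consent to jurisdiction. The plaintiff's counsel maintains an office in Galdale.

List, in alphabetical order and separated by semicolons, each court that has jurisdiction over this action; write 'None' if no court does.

the Provincial Court of Galdale

The Thornfield Regional Court:
  (a) The claim is a tort claim, not a consumer claim — that alternative is enough. Condition met.
  (b) No contract (and hence no place of execution) is alleged. The proviso rescues it, though: the claim is a tort claim. Satisfied.
  (c) The plaintiff resides in Varhaven, which is not Thornfield, which satisfies one of the alternatives. Satisfied.
  (d) No party resides in Thornfield. And the operative events occurred in Varhaven, not Thornfield, so the proviso does not save it. Not met.
  → Not every requirement is met — no jurisdiction.
The Civil Court of Mormarsh:
  (a) The plaintiff resides in Varhaven, which is not Mormarsh. Met.
  (b) The claim is a tort claim, not a consumer claim — that alternative is enough. Met.
  (c) No party resides in Mormarsh. Nor does the 'unless' clause help: no such written consent has been filed. Not met.
  (d) The amount in controversy is USD 139,000, which meets the USD 5,000 floor, so this disjunct is met. Met.
  → No jurisdiction.
The Provincial Court of Galdale:
  (a) The claim is a tort claim, not a contract claim, which satisfies one of the alternatives. Condition met.
  (b) The amount in controversy is 139,000 dollars, which meets the $15,000 floor — that alternative is enough. Condition met.
  (c) The amount in controversy is USD 139,000, within the USD 157,500 ceiling. Met.
  → All conditions met; jurisdiction exists.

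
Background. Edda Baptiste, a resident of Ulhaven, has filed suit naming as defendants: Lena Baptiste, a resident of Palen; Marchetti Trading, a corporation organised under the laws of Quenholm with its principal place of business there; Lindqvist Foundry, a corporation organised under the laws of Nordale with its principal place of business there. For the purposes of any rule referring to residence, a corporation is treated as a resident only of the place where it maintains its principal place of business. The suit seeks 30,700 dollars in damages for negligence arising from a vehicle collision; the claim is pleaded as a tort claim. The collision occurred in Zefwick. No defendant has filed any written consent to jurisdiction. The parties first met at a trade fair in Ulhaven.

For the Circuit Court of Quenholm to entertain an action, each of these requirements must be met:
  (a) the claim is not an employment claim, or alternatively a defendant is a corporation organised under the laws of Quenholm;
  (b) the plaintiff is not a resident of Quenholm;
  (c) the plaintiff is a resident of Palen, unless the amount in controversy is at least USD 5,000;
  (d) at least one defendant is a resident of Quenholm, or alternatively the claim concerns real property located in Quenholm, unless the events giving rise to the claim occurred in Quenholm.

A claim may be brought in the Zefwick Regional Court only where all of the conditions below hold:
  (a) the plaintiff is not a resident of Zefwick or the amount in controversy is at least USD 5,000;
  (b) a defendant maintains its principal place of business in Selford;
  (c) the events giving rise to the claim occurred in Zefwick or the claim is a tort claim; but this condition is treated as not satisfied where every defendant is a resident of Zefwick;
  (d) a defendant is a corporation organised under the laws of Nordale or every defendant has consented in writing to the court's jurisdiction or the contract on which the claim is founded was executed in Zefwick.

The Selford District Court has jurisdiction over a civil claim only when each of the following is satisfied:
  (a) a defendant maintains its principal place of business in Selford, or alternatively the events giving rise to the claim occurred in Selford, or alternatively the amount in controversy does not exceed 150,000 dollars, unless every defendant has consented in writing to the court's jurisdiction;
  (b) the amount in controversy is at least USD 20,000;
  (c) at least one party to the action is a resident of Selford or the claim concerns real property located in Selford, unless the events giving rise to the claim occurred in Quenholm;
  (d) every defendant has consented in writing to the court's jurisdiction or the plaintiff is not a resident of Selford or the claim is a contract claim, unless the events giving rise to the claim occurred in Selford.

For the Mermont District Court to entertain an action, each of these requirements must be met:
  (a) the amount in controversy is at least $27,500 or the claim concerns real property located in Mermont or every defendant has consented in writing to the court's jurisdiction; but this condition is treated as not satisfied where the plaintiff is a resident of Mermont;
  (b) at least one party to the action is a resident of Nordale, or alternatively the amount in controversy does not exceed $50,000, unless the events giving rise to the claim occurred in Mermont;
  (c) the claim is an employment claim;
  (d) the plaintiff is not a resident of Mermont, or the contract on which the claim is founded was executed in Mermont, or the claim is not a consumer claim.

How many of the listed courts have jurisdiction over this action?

The Circuit Court of Quenholm:
  (a) The claim is a tort claim, not an employment claim, so this disjunct is met. Condition met.
  (b) The plaintiff resides in Ulhaven, which is not Quenholm. Condition met.
  (c) The plaintiff resides in Ulhaven, not Palen. But the amount in controversy is $30,700, which meets the $5,000 floor, and the 'unless' clause therefore excuses the requirement. Satisfied.
  (d) Marchetti Trading resides in Quenholm, so this disjunct is met. Condition met.
  → Every requirement is satisfied — jurisdiction.
The Zefwick Regional Court:
  (a) The plaintiff resides in Ulhaven, which is not Zefwick, so one alternative holds. Condition met.
  (b) The corporate defendant(s) have their principal place of business in Nordale, Quenholm, not Selford. Fails.
  (c) The operative events occurred in Zefwick, so this disjunct is met. The exception is not triggered, since the defendants reside as follows — Lena Baptiste in Palen, Marchetti Trading in Quenholm, Lindqvist Foundry in Nordale — not all in Zefwick. Condition met.
  (d) Lindqvist Foundry is organised under the laws of Nordale, so one alternative holds. Satisfied.
  → The court lacks jurisdiction.
The Selford District Court:
  (a) The amount in controversy is 30,700 dollars, within the USD 150,000 ceiling, which satisfies one of the alternatives. Met.
  (b) The amount in controversy is 30,700 dollars, which meets the 20,000 dollars floor. Satisfied.
  (c) No party resides in Selford; the claim does not concern real property — every alternative fails. And the operative events occurred in Zefwick, not Quenholm, so the proviso does not save it. Not satisfied.
  (d) The plaintiff resides in Ulhaven, which is not Selford, so this disjunct is met. Met.
  → The court lacks jurisdiction.
The Mermont District Court:
  (a) The amount in controversy is $30,700, which meets the USD 27,500 floor — that alternative is enough. The carve-out does not apply: the plaintiff resides in Ulhaven, not Mermont. Condition met.
  (b) Lindqvist Foundry resides in Nordale, so this disjunct is met. Satisfied.
  (c) The claim is a tort claim, not an employment claim. Fails.
  (d) The plaintiff resides in Ulhaven, which is not Mermont, which satisfies one of the alternatives. Satisfied.
  → No jurisdiction.
Courts with jurisdiction: the Circuit Court of Quenholm — 1 in total.

1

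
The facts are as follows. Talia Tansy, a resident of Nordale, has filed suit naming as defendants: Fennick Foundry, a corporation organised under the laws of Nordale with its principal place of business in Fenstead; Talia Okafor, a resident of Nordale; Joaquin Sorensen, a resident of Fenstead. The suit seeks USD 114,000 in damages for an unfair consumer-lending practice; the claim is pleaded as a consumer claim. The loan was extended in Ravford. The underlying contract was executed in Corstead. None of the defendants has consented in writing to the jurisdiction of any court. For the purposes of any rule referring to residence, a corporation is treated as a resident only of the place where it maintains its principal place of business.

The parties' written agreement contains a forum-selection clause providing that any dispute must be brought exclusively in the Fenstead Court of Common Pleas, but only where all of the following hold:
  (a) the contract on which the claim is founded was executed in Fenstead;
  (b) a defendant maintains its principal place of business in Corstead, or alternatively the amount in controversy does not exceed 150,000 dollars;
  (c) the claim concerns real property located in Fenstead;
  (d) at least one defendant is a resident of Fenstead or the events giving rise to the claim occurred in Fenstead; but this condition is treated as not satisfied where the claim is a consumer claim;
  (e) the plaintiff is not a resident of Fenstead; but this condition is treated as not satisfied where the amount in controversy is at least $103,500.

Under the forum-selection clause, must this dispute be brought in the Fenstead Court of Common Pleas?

No

The Fenstead Court of Common Pleas:
  (a) The contract was executed in Corstead, not Fenstead. Condition not met.
  (b) The amount in controversy is $114,000, within the 150,000 dollars ceiling, so this disjunct is met. Met.
  (c) The claim does not concern real property. Fails.
  (d) Fennick Foundry resides in Fenstead, so this disjunct is met. But the carve-out bites: the claim is a consumer claim. Condition not met.
  (e) The plaintiff resides in Nordale, which is not Fenstead. However, the amount in controversy is $114,000, which meets the 103,500 dollars floor, which falls within the stated exception and so defeats the condition. Fails.
  → The clause does not apply.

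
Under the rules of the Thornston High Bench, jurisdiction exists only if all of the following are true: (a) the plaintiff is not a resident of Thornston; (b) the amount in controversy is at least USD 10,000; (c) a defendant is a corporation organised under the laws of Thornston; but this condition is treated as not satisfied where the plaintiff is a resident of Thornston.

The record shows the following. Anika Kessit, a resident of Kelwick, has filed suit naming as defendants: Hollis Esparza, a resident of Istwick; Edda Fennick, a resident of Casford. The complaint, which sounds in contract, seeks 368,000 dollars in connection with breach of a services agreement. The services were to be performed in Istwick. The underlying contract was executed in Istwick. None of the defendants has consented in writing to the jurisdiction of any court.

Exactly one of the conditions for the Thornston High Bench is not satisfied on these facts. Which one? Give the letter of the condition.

The Thornston High Bench:
  (a) The plaintiff resides in Kelwick, which is not Thornston. Satisfied.
  (b) The amount in controversy is USD 368,000, which meets the $10,000 floor. Met.
  (c) No defendant is a corporation. Condition not met.
Only condition (c) fails.

(c)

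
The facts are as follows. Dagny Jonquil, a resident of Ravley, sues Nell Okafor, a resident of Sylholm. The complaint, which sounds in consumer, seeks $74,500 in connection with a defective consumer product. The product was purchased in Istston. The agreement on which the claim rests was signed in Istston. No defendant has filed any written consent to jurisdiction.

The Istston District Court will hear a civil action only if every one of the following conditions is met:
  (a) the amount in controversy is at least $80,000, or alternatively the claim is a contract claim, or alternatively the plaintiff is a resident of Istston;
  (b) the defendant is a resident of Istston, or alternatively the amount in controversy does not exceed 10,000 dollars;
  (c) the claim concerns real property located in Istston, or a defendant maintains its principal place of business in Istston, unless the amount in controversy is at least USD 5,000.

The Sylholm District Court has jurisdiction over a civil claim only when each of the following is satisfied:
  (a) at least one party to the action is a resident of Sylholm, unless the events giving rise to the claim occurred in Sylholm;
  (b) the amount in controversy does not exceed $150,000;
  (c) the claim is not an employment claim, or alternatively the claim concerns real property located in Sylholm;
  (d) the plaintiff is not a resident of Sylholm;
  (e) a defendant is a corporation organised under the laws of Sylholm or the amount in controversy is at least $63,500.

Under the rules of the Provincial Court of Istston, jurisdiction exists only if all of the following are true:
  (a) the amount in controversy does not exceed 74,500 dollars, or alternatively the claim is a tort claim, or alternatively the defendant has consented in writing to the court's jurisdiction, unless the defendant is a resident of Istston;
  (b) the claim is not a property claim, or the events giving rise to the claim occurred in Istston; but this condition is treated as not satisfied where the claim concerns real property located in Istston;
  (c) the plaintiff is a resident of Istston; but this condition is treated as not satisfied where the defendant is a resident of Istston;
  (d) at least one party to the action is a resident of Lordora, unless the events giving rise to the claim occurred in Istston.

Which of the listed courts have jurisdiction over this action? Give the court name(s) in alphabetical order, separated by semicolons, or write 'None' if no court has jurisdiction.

The Istston District Court:
  (a) The amount in controversy is USD 74,500, below the $80,000 floor; the claim is a consumer claim, not a contract claim; the plaintiff resides in Ravley, not Istston — none of the alternatives is met. Fails.
  (b) The defendant resides in Sylholm, not Istston; the amount in controversy is 74,500 dollars, above the $10,000 ceiling — every alternative fails. Not satisfied.
  (c) The claim does not concern real property; no defendant is a corporation — no alternative holds. The proviso rescues it, though: the amount in controversy is USD 74,500, which meets the USD 5,000 floor. Met.
  → No jurisdiction.
The Sylholm District Court:
  (a) Nell Okafor resides in Sylholm. Satisfied.
  (b) The amount in controversy is 74,500 dollars, within the 150,000 dollars ceiling. Met.
  (c) The claim is a consumer claim, not an employment claim, which satisfies one of the alternatives. Satisfied.
  (d) The plaintiff resides in Ravley, which is not Sylholm. Satisfied.
  (e) The amount in controversy is USD 74,500, which meets the $63,500 floor, so this disjunct is met. Met.
  → Every requirement is satisfied — jurisdiction.
The Provincial Court of Istston:
  (a) The amount in controversy is USD 74,500, within the USD 74,500 ceiling — that alternative is enough. Met.
  (b) The claim is a consumer claim, not a property claim, which satisfies one of the alternatives. The exception is not triggered, since the claim does not concern real property. Condition met.
  (c) The plaintiff resides in Ravley, not Istston. Fails.
  (d) No party resides in Lordora. However, the operative events occurred in Istston, so the 'unless' proviso supplies this condition. Satisfied.
  → No jurisdiction.

the Sylholm District Court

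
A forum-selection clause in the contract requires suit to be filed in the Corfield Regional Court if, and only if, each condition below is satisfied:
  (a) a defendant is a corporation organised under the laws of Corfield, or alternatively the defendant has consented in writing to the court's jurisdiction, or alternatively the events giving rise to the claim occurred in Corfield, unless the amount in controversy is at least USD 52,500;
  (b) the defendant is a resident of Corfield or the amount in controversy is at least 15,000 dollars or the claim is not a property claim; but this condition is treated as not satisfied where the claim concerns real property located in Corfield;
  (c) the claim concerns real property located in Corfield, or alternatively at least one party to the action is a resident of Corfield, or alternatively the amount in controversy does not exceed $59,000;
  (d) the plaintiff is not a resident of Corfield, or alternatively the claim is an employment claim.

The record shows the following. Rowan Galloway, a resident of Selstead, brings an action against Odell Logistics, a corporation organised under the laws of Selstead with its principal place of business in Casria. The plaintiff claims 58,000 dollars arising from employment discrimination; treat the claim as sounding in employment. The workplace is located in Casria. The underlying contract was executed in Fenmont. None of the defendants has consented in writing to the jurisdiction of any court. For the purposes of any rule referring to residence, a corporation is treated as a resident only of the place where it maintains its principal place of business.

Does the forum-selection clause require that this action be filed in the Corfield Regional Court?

The Corfield Regional Court:
  (a) The corporate defendant(s) are organised in Selstead, not Corfield; no such written consent has been filed; the operative events occurred in Casria, not Corfield — no alternative holds. The proviso rescues it, though: the amount in controversy is $58,000, which meets the 52,500 dollars floor. Satisfied.
  (b) The amount in controversy is USD 58,000, which meets the USD 15,000 floor, so this disjunct is met. And the carve-out is inapplicable — the claim does not concern real property. Satisfied.
  (c) The amount in controversy is 58,000 dollars, within the USD 59,000 ceiling — that alternative is enough. Condition met.
  (d) The plaintiff resides in Selstead, which is not Corfield, which satisfies one of the alternatives. Condition met.
  → The clause applies.

Yes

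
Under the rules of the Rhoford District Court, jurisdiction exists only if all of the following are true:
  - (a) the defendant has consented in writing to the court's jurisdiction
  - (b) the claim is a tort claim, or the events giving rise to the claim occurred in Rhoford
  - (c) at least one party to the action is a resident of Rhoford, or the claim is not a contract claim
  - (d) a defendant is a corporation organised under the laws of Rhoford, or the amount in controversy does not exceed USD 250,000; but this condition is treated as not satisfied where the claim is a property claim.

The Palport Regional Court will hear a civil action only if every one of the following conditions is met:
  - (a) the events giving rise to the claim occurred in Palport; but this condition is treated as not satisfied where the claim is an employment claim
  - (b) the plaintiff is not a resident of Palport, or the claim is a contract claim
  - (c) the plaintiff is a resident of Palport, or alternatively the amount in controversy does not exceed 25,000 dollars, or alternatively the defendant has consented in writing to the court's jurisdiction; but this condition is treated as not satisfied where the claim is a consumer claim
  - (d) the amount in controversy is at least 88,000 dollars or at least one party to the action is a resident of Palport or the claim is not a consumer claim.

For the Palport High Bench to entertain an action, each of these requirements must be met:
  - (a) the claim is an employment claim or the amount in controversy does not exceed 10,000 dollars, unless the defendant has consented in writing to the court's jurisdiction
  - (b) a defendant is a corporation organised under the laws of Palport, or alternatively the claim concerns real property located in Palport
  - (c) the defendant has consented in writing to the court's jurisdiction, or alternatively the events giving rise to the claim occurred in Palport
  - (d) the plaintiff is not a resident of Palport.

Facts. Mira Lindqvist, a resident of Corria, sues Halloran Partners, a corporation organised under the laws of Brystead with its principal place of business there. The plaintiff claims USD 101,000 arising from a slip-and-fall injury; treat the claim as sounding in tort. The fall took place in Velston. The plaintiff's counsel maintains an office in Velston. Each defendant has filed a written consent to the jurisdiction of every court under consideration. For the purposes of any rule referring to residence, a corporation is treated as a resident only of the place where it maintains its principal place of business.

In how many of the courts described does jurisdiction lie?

The Rhoford District Court:
  (a) Every defendant has filed written consent. Met.
  (b) The claim is a tort claim, so this disjunct is met. Met.
  (c) The claim is a tort claim, not a contract claim, which satisfies one of the alternatives. Satisfied.
  (d) The amount in controversy is USD 101,000, within the $250,000 ceiling, which satisfies one of the alternatives. The exception is not triggered, since the claim is a tort claim, not a property claim. Condition met.
  → All conditions met; jurisdiction exists.
The Palport Regional Court:
  (a) The operative events occurred in Velston, not Palport. Fails.
  (b) The plaintiff resides in Corria, which is not Palport, which satisfies one of the alternatives. Condition met.
  (c) Every defendant has filed written consent, so this disjunct is met. And the carve-out is inapplicable — the claim is a tort claim, not a consumer claim. Condition met.
  (d) The amount in controversy is $101,000, which meets the USD 88,000 floor, so one alternative holds. Met.
  → No jurisdiction.
The Palport High Bench:
  (a) The claim is a tort claim, not an employment claim; the amount in controversy is $101,000, above the 10,000 dollars ceiling — no alternative holds. However, every defendant has filed written consent, so the 'unless' proviso supplies this condition. Satisfied.
  (b) The corporate defendant(s) are organised in Brystead, not Palport; the claim does not concern real property — every alternative fails. Fails.
  (c) Every defendant has filed written consent, so one alternative holds. Met.
  (d) The plaintiff resides in Corria, which is not Palport. Satisfied.
  → Not every requirement is met — no jurisdiction.
Courts with jurisdiction: the Rhoford District Court — 1 in total.

1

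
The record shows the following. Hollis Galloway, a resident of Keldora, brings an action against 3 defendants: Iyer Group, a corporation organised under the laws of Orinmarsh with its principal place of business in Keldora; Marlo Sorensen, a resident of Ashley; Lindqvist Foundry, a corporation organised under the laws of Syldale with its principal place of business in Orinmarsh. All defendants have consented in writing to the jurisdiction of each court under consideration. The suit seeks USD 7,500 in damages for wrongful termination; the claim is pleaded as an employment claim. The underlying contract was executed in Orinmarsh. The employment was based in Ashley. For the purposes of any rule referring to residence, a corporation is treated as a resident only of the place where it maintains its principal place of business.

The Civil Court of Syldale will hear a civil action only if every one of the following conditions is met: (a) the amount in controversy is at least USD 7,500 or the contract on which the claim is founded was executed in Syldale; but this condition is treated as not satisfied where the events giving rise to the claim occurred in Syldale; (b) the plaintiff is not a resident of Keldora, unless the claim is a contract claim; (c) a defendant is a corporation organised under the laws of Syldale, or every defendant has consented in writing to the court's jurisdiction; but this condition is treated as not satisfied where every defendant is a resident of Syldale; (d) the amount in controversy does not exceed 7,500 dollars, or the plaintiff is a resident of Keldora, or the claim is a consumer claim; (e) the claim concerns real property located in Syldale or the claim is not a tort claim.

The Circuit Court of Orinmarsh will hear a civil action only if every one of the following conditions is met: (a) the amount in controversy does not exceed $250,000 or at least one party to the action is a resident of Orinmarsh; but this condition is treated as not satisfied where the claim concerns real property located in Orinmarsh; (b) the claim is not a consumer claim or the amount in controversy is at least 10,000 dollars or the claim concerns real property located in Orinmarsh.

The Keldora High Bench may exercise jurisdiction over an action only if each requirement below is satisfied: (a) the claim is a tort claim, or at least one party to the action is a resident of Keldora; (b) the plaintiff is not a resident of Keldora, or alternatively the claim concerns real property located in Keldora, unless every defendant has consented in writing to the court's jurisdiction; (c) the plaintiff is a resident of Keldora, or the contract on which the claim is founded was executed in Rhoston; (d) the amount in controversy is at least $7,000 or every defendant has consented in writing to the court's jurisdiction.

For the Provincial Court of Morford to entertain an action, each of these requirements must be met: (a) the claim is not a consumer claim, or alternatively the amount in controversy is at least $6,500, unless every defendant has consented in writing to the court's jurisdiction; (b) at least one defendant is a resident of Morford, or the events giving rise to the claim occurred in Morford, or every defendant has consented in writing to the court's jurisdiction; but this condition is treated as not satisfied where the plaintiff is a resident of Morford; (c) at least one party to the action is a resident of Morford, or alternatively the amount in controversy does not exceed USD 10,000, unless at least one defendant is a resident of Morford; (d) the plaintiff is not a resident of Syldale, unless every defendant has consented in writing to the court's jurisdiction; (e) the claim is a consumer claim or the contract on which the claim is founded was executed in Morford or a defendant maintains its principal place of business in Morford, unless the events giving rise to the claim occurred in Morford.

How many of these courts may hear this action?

The Civil Court of Syldale:
  (a) The amount in controversy is $7,500, which meets the 7,500 dollars floor, so one alternative holds. The carve-out does not apply: the operative events occurred in Ashley, not Syldale. Met.
  (b) The plaintiff resides in Keldora. Nor does the 'unless' clause help: the claim is an employment claim, not a contract claim. Not met.
  (c) Lindqvist Foundry is organised under the laws of Syldale — that alternative is enough. And the carve-out is inapplicable — the defendants reside as follows — Iyer Group in Keldora, Marlo Sorensen in Ashley, Lindqvist Foundry in Orinmarsh — not all in Syldale. Condition met.
  (d) The amount in controversy is 7,500 dollars, within the $7,500 ceiling — that alternative is enough. Met.
  (e) The claim is an employment claim, not a tort claim, which satisfies one of the alternatives. Condition met.
  → The court lacks jurisdiction.
The Circuit Court of Orinmarsh:
  (a) The amount in controversy is $7,500, within the USD 250,000 ceiling, so one alternative holds. The exception is not triggered, since the claim does not concern real property. Satisfied.
  (b) The claim is an employment claim, not a consumer claim — that alternative is enough. Satisfied.
  → The court has jurisdiction.
The Keldora High Bench:
  (a) Hollis Galloway resides in Keldora, so this disjunct is met. Met.
  (b) The plaintiff resides in Keldora; the claim does not concern real property — every alternative fails. But every defendant has filed written consent, and the 'unless' clause therefore excuses the requirement. Satisfied.
  (c) The plaintiff resides in Keldora, which satisfies one of the alternatives. Condition met.
  (d) The amount in controversy is $7,500, which meets the 7,000 dollars floor, so one alternative holds. Met.
  → Jurisdiction lies.
The Provincial Court of Morford:
  (a) The claim is an employment claim, not a consumer claim, so this disjunct is met. Condition met.
  (b) Every defendant has filed written consent, which satisfies one of the alternatives. The carve-out does not apply: the plaintiff resides in Keldora, not Morford. Condition met.
  (c) The amount in controversy is USD 7,500, within the $10,000 ceiling, so one alternative holds. Condition met.
  (d) The plaintiff resides in Keldora, which is not Syldale. Satisfied.
  (e) The claim is an employment claim, not a consumer claim; the contract was executed in Orinmarsh, not Morford; the corporate defendant(s) have their principal place of business in Keldora, Orinmarsh, not Morford — no alternative holds. The proviso offers no rescue either, since the operative events occurred in Ashley, not Morford. Condition not met.
  → Not every requirement is met — no jurisdiction.
Courts with jurisdiction: the Circuit Court of Orinmarsh, the Keldora High Bench — 2 in total.

2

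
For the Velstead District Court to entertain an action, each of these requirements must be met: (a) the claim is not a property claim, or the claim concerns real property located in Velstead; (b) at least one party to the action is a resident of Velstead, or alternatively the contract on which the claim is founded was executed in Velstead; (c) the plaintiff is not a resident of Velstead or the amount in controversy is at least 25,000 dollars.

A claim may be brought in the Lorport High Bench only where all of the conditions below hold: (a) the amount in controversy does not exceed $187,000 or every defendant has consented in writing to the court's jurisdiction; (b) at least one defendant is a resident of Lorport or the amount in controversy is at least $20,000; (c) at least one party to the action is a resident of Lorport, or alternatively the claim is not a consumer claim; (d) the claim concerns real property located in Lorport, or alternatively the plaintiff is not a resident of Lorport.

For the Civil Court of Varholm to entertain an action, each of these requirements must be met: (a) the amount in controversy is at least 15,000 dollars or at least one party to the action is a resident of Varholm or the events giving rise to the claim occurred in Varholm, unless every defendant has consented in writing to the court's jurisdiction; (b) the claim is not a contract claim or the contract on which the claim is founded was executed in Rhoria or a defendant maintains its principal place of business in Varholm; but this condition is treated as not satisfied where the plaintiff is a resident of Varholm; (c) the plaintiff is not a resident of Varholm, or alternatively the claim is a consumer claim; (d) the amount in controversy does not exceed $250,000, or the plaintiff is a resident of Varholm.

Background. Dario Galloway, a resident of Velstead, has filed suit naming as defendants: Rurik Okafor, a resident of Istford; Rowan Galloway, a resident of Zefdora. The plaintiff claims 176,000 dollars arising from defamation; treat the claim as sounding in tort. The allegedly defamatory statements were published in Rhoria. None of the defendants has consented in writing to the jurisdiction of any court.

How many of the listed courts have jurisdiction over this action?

3

The Velstead District Court:
  (a) The claim is a tort claim, not a property claim, so this disjunct is met. Met.
  (b) Dario Galloway resides in Velstead, which satisfies one of the alternatives. Satisfied.
  (c) The amount in controversy is 176,000 dollars, which meets the USD 25,000 floor, so one alternative holds. Condition met.
  → Jurisdiction lies.
The Lorport High Bench:
  (a) The amount in controversy is $176,000, within the 187,000 dollars ceiling — that alternative is enough. Met.
  (b) The amount in controversy is $176,000, which meets the USD 20,000 floor, so one alternative holds. Satisfied.
  (c) The claim is a tort claim, not a consumer claim, which satisfies one of the alternatives. Met.
  (d) The plaintiff resides in Velstead, which is not Lorport, so one alternative holds. Met.
  → Jurisdiction lies.
The Civil Court of Varholm:
  (a) The amount in controversy is 176,000 dollars, which meets the 15,000 dollars floor, so one alternative holds. Satisfied.
  (b) The claim is a tort claim, not a contract claim, which satisfies one of the alternatives. The exception is not triggered, since the plaintiff resides in Velstead, not Varholm. Condition met.
  (c) The plaintiff resides in Velstead, which is not Varholm, which satisfies one of the alternatives. Satisfied.
  (d) The amount in controversy is 176,000 dollars, within the $250,000 ceiling, which satisfies one of the alternatives. Condition met.
  → All conditions met; jurisdiction exists.
Courts with jurisdiction: the Velstead District Court, the Lorport High Bench, the Civil Court of Varholm — 3 in total.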